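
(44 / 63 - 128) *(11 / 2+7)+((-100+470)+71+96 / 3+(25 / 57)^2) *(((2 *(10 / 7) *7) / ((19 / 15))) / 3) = 899.22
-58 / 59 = -0.98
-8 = -8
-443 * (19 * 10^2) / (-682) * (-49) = -20621650 / 341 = -60474.05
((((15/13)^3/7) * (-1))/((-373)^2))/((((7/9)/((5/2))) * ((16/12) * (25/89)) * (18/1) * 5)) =-36045/239642467792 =-0.00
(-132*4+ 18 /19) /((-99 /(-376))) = -1255088 /627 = -2001.74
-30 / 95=-6 / 19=-0.32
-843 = -843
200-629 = -429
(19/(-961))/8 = -19/7688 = -0.00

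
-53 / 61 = -0.87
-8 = -8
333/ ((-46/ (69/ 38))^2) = 0.52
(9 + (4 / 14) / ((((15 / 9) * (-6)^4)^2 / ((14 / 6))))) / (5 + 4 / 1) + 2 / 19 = 1322697619 / 1196726400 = 1.11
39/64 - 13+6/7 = -5167/448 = -11.53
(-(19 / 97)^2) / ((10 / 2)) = -361 / 47045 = -0.01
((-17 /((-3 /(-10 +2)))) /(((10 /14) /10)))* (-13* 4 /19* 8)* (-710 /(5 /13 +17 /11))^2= 510304107913600 /271377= 1880425046.76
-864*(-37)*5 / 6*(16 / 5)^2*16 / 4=5455872 / 5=1091174.40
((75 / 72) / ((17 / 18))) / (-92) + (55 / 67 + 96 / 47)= 56174177 / 19700144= 2.85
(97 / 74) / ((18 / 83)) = 8051 / 1332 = 6.04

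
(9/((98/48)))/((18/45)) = 11.02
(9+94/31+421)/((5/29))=389296/155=2511.59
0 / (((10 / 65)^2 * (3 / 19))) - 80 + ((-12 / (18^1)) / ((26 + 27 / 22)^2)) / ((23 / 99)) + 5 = -618963669 / 8252423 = -75.00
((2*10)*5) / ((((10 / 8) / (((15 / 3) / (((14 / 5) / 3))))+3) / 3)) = 9000 / 97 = 92.78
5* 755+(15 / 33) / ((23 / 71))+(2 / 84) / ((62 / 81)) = 829320071 / 219604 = 3776.43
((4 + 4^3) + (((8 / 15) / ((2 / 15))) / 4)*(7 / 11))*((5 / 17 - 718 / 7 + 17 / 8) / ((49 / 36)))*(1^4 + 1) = -647869275 / 64141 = -10100.70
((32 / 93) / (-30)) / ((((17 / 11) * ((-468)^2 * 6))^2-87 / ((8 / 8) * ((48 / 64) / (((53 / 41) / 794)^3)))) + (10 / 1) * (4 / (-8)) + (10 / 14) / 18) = -29221095106442008 / 10508702520256070570998232580485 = -0.00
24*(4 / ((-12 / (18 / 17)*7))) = -1.21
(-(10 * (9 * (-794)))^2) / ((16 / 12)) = -3829898700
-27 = -27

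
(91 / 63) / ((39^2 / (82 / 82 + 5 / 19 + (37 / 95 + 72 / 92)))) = 5321 / 2300805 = 0.00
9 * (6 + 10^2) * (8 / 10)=3816 / 5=763.20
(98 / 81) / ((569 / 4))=0.01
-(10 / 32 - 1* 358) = 5723 / 16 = 357.69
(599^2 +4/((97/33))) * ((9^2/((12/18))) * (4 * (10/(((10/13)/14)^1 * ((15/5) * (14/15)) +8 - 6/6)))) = 732968638740/3007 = 243754119.97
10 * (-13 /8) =-65 /4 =-16.25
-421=-421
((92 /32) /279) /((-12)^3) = -0.00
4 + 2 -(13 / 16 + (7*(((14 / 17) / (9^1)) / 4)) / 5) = 63103 / 12240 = 5.16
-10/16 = -5/8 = -0.62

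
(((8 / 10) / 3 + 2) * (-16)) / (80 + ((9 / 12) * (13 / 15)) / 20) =-43520 / 96039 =-0.45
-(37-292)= 255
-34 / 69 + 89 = 6107 / 69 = 88.51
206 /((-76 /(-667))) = 68701 /38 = 1807.92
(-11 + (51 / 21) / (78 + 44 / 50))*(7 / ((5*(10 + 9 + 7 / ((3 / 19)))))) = -26721 / 110200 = -0.24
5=5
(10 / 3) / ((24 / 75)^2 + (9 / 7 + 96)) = 43750 / 1278219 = 0.03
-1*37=-37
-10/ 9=-1.11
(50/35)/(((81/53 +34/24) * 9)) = 2120/39333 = 0.05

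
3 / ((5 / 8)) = 24 / 5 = 4.80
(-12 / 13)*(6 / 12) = -6 / 13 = -0.46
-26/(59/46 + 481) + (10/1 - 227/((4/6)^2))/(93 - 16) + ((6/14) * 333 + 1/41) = 38151549397/280152180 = 136.18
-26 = -26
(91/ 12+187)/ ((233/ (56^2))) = 1830640/ 699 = 2618.94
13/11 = 1.18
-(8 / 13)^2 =-64 / 169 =-0.38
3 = 3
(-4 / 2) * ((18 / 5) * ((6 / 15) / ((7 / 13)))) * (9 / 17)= -8424 / 2975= -2.83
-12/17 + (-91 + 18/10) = -89.91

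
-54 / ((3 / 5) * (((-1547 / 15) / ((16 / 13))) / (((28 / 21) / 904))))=3600 / 2272543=0.00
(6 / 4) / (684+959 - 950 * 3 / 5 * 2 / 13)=0.00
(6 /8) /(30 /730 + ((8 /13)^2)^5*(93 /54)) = 271719087434379 /19748472615116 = 13.76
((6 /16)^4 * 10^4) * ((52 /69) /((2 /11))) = 2413125 /2944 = 819.68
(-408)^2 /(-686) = -83232 /343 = -242.66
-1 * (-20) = 20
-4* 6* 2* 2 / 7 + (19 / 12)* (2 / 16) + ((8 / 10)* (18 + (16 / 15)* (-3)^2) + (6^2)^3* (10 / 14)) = 80002267 / 2400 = 33334.28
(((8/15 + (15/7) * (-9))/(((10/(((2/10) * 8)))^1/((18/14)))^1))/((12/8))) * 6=-94512/6125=-15.43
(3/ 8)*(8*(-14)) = -42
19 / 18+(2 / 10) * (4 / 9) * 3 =119 / 90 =1.32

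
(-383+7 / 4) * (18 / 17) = -13725 / 34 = -403.68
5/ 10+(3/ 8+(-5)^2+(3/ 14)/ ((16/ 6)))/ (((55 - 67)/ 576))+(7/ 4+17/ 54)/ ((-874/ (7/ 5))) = -4035032947/ 3303720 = -1221.36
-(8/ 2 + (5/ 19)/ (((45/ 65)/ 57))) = -25.67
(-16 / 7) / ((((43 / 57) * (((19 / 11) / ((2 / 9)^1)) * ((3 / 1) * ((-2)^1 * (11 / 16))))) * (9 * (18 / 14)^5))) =614656 / 205667667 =0.00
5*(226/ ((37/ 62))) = 70060/ 37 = 1893.51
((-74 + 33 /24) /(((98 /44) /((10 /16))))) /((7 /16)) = -4565 /98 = -46.58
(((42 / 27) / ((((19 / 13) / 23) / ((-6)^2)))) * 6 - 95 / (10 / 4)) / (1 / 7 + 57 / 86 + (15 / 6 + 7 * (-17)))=-15011171 / 330828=-45.37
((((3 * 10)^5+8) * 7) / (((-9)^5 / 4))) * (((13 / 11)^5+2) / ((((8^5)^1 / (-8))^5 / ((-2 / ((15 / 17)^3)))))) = -14486782342146989 / 115637717727792613714349260800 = -0.00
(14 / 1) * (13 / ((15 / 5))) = 182 / 3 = 60.67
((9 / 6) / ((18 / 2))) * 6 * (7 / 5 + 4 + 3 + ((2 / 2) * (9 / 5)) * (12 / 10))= 264 / 25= 10.56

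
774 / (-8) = -96.75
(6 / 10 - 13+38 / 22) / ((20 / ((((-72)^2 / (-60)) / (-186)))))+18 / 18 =32059 / 42625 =0.75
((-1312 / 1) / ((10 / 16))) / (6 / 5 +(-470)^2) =-5248 / 552253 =-0.01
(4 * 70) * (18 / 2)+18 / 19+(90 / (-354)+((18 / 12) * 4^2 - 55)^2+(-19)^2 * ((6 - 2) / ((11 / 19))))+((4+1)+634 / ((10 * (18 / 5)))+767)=6765.49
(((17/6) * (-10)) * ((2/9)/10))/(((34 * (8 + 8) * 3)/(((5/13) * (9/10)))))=-1/7488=-0.00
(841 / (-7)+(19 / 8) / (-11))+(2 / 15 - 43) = -1508203 / 9240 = -163.23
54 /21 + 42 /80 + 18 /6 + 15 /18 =5821 /840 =6.93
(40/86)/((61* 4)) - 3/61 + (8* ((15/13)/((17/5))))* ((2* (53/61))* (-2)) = -5497004/579683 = -9.48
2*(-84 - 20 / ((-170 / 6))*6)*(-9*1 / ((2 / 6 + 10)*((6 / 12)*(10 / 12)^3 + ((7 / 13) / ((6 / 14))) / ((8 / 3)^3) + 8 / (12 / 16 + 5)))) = 302662324224 / 3805279915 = 79.54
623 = 623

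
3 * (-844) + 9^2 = -2451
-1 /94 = -0.01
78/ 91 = 6/ 7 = 0.86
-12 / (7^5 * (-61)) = 12 / 1025227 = 0.00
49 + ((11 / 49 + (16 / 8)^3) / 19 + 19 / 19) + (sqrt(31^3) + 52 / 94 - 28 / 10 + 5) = 11636312 / 218785 + 31 * sqrt(31) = 225.79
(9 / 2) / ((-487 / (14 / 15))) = -21 / 2435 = -0.01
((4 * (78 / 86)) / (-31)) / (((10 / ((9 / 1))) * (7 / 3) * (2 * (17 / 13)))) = -13689 / 793135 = -0.02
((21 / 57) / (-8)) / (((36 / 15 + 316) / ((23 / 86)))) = -805 / 20810624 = -0.00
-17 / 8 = -2.12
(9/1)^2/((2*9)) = 9/2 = 4.50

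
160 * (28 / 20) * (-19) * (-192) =817152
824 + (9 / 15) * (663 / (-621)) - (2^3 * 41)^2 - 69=-36856226 / 345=-106829.64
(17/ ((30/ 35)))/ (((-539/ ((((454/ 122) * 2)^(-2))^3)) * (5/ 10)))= -875846364137/ 2022772762480214976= -0.00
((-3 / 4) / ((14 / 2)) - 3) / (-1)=87 / 28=3.11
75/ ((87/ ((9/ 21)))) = 75/ 203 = 0.37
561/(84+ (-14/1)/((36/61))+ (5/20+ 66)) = 20196/4555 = 4.43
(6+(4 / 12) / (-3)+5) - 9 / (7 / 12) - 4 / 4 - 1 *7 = -790 / 63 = -12.54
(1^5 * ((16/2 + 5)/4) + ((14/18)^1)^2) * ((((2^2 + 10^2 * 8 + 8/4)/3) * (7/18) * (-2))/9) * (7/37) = -24664003/1456542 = -16.93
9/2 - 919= -1829/2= -914.50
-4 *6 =-24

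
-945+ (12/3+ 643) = -298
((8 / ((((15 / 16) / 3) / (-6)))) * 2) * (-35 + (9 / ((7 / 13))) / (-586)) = 110351616 / 10255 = 10760.76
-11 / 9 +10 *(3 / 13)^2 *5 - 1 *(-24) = 38695 / 1521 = 25.44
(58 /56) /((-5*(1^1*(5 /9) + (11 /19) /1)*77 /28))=-4959 /74690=-0.07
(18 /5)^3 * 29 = 169128 /125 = 1353.02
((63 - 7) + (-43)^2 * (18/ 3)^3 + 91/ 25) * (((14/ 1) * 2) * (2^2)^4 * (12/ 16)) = 2147409008.64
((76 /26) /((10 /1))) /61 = 19 /3965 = 0.00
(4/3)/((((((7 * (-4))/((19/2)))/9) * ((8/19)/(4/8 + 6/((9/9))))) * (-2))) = 14079/448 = 31.43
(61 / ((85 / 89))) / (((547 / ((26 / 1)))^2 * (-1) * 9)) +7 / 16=1543544131 / 3662318160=0.42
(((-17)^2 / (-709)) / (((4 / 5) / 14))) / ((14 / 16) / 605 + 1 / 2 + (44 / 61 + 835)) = -0.01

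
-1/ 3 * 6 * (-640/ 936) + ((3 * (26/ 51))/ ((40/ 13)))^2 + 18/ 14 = 274590259/ 94676400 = 2.90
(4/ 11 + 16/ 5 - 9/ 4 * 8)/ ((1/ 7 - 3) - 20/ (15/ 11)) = 0.82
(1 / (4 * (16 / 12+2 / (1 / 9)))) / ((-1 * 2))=-3 / 464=-0.01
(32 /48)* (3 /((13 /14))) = 28 /13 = 2.15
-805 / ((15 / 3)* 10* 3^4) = -161 / 810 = -0.20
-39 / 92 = -0.42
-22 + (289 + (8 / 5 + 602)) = 4353 / 5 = 870.60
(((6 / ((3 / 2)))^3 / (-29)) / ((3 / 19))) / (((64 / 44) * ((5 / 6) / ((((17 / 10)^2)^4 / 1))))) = -1457933305169 / 1812500000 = -804.38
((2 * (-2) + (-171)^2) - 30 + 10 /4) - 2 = 58415 /2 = 29207.50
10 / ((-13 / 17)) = -170 / 13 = -13.08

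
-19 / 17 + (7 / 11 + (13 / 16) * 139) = 336469 / 2992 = 112.46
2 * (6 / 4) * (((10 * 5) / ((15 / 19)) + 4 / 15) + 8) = 1074 / 5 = 214.80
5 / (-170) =-1 / 34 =-0.03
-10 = -10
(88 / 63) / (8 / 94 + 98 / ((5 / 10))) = 517 / 72576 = 0.01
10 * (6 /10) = 6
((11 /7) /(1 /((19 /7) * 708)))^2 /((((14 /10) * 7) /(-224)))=-3503314045440 /16807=-208443746.38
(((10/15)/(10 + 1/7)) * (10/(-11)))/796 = -35/466257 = -0.00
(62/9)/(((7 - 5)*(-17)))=-31/153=-0.20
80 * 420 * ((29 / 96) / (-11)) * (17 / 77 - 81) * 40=360760000 / 121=2981487.60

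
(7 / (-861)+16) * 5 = 9835 / 123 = 79.96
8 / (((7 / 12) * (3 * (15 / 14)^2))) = 896 / 225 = 3.98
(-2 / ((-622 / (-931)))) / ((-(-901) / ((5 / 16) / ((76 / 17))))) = -245 / 1054912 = -0.00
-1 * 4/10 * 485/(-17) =194/17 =11.41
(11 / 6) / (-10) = -11 / 60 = -0.18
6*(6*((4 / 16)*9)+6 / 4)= 90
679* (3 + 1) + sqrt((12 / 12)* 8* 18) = 2728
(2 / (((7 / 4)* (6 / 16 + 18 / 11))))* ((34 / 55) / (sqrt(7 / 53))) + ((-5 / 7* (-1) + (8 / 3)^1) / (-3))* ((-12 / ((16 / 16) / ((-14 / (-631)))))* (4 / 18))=1136 / 17037 + 2176* sqrt(371) / 43365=1.03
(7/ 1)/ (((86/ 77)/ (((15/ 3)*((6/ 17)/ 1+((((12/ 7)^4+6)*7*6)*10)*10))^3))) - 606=31663587667708872876854333478/ 173980870637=181994650054217344.66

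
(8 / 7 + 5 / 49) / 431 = 61 / 21119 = 0.00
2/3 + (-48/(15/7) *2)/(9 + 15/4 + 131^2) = 684262/1030425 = 0.66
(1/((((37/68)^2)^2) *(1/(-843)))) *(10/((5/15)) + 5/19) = -10364087481600/35609059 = -291051.99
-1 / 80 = -0.01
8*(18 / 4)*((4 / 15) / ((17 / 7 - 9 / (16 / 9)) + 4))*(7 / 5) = 12544 / 1275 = 9.84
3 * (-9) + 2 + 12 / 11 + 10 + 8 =-65 / 11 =-5.91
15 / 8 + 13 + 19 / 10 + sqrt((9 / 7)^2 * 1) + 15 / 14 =5357 / 280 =19.13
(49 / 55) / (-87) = -49 / 4785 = -0.01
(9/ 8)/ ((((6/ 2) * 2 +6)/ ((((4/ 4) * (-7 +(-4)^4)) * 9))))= 6723/ 32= 210.09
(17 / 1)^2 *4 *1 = 1156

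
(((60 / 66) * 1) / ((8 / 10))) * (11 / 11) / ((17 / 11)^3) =3025 / 9826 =0.31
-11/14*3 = -33/14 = -2.36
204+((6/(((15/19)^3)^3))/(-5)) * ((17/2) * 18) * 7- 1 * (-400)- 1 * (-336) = -70107679883902/7119140625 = -9847.77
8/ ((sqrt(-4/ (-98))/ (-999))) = -27972*sqrt(2) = -39558.38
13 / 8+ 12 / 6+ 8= 93 / 8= 11.62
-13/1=-13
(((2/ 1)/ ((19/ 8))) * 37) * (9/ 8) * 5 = 175.26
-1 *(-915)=915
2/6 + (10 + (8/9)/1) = 101/9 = 11.22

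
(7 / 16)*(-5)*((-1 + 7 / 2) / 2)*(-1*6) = 525 / 32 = 16.41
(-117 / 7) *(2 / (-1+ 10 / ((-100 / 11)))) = 780 / 49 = 15.92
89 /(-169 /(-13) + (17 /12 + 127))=1068 /1697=0.63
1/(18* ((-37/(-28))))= 14/333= 0.04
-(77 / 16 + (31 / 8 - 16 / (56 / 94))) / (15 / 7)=407 / 48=8.48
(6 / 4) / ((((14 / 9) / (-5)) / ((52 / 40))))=-351 / 56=-6.27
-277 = -277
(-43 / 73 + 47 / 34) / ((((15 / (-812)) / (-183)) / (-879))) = -42863779266 / 6205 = -6907941.86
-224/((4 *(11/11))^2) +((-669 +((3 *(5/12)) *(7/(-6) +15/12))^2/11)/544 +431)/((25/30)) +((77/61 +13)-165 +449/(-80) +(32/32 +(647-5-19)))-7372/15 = 111646508199/233615360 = 477.91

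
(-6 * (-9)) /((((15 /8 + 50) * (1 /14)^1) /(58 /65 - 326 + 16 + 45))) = -103826016 /26975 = -3848.97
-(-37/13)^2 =-1369/169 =-8.10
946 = 946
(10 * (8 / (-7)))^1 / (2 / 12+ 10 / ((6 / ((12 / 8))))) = -30 / 7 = -4.29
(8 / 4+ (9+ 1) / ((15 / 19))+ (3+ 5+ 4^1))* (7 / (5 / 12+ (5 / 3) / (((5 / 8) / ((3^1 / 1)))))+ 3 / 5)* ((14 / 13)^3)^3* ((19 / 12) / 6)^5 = 24080605751321413 / 252978773724415908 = 0.10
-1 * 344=-344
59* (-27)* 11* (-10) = 175230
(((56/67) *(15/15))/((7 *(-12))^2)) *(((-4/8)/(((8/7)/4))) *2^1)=-1/2412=-0.00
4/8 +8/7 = 23/14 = 1.64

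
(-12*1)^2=144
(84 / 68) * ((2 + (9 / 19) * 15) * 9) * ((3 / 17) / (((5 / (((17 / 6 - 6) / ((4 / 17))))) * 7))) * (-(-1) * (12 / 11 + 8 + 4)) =-89.92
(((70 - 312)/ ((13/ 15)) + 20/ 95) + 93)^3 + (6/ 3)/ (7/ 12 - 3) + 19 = -2812990419820046/ 437007467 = -6436939.03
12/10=6/5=1.20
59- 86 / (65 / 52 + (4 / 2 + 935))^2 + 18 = 1084544317 / 14085009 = 77.00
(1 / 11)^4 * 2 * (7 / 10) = 0.00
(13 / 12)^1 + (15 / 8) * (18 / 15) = 10 / 3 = 3.33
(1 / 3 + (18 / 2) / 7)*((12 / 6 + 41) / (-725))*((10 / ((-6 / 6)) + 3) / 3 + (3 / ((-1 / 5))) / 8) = 73831 / 182700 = 0.40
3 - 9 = -6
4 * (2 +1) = 12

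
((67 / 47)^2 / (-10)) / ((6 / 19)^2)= -1620529 / 795240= -2.04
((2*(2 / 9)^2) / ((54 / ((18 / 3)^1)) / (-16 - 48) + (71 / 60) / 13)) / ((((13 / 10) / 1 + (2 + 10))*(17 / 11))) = -3660800 / 37788093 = -0.10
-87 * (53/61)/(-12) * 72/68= 13833/2074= 6.67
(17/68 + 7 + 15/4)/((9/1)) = 11/9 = 1.22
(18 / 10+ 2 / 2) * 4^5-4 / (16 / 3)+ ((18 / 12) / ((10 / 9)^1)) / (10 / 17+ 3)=874382 / 305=2866.83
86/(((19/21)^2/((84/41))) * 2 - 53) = -1592892/966865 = -1.65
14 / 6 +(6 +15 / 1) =70 / 3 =23.33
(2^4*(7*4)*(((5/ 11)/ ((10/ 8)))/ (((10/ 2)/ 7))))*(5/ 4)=3136/ 11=285.09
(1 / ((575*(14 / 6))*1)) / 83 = 3 / 334075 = 0.00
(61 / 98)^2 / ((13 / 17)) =63257 / 124852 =0.51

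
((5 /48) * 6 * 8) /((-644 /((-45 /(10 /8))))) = 45 /161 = 0.28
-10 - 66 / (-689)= -6824 / 689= -9.90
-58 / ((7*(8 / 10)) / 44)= -3190 / 7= -455.71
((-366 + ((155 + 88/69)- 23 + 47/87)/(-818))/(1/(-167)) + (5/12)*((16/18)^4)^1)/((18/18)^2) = 656695294783831/10739162898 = 61149.58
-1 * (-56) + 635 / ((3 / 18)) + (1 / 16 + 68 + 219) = 66449 / 16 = 4153.06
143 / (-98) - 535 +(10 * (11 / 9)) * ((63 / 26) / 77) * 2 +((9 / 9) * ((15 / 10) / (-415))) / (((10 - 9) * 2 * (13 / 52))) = -283228457 / 528710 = -535.70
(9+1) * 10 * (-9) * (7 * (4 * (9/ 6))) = -37800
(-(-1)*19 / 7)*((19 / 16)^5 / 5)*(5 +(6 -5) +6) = 141137643 / 9175040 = 15.38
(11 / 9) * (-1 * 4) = -44 / 9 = -4.89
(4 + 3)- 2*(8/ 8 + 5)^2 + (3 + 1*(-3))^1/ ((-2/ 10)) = -65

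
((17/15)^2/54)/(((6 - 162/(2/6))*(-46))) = 289/268272000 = 0.00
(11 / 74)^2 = 121 / 5476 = 0.02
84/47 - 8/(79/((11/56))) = 45935/25991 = 1.77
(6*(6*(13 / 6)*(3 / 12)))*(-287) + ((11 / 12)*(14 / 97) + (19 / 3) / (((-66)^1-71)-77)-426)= -125012923 / 20758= -6022.40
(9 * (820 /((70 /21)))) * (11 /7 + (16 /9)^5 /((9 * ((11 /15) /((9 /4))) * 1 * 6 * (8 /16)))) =7946.83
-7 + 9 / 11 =-68 / 11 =-6.18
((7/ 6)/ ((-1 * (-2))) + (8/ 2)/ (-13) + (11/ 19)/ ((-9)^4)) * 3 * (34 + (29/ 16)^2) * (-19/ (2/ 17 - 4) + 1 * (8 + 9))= 24652083351275/ 36508133376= 675.25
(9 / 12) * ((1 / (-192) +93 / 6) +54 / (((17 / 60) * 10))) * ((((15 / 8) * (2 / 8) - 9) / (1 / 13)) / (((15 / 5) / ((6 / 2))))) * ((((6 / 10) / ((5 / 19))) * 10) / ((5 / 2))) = -22815211419 / 870400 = -26212.33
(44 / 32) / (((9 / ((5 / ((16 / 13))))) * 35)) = 143 / 8064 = 0.02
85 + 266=351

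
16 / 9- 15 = -119 / 9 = -13.22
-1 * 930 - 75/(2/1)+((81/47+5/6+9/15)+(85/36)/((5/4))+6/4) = -4064837/4230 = -960.95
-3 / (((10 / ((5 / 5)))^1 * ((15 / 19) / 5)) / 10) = -19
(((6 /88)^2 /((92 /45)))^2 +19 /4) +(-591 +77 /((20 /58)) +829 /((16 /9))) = 16395300901021 /158619422720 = 103.36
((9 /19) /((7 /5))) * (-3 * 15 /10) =-405 /266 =-1.52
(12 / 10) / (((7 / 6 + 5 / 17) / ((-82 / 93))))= -16728 / 23095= -0.72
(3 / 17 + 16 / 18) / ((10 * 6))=163 / 9180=0.02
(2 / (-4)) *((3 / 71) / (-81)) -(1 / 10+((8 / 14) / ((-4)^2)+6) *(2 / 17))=-0.81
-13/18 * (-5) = 65/18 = 3.61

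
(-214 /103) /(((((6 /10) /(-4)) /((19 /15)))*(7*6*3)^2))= 4066 /3679263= 0.00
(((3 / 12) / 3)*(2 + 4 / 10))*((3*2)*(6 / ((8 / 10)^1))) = 9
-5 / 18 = -0.28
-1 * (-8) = 8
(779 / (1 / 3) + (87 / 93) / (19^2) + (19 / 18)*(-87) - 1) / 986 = 150686989 / 66205956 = 2.28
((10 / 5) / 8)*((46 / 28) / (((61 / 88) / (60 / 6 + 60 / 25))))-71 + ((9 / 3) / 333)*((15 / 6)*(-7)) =-63.81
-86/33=-2.61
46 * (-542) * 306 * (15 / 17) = -6731640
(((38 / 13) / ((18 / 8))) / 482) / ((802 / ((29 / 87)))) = 38 / 33920991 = 0.00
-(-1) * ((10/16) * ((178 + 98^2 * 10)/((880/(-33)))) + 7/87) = -12556001/5568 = -2255.03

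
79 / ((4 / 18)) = 355.50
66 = 66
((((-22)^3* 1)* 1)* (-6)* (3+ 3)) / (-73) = -383328 / 73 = -5251.07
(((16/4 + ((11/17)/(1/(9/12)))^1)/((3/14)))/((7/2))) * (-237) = -1417.35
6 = 6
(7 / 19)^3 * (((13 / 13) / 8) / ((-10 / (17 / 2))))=-5831 / 1097440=-0.01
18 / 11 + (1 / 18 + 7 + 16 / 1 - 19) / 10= 4043 / 1980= 2.04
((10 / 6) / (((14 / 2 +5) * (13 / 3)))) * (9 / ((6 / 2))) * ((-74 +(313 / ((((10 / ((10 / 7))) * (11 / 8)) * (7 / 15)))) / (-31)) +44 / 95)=-60148637 / 8254246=-7.29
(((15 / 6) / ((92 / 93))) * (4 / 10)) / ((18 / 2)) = 31 / 276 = 0.11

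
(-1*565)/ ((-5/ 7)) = 791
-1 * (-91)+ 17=108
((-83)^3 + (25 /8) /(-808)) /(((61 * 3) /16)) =-3696031193 /73932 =-49992.31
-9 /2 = -4.50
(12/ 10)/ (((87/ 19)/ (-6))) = -228/ 145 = -1.57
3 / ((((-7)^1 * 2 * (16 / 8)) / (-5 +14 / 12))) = 23 / 56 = 0.41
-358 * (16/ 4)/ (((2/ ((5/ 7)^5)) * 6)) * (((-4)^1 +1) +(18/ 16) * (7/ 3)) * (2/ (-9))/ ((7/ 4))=-1118750/ 1058841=-1.06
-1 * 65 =-65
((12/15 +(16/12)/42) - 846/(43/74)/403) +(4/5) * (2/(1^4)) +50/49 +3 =108497863/38210445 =2.84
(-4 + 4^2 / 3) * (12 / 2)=8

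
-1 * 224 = -224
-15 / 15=-1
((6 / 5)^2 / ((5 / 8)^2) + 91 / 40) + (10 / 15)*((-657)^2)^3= 268084041844174859807 / 5000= 53616808368834971.96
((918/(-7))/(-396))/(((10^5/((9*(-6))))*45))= -153/38500000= -0.00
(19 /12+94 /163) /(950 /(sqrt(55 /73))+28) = -325325 /6439091364+401375 * sqrt(4015) /12878182728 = 0.00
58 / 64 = 29 / 32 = 0.91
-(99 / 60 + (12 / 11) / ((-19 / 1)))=-6657 / 4180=-1.59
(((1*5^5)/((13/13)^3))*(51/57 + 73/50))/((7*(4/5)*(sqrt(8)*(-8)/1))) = -1398125*sqrt(2)/34048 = -58.07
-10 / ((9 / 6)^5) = -320 / 243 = -1.32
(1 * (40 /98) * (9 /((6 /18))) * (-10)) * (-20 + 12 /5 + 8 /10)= 12960 /7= 1851.43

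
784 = 784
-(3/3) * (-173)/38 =173/38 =4.55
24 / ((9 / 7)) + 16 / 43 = 2456 / 129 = 19.04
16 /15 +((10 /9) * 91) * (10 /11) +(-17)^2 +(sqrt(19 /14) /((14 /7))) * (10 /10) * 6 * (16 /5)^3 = 496.51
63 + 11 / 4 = 263 / 4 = 65.75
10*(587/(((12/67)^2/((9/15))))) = 2635043/24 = 109793.46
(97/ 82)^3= 912673/ 551368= 1.66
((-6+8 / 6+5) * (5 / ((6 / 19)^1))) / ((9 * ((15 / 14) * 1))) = 133 / 243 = 0.55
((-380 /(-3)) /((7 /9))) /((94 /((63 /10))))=10.91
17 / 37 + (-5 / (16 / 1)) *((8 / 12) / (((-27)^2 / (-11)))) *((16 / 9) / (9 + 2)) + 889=647767900 / 728271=889.46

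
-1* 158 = -158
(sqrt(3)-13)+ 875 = sqrt(3)+ 862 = 863.73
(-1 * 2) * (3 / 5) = -6 / 5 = -1.20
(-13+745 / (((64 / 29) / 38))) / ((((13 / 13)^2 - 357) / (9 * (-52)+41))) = 175103733 / 11392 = 15370.76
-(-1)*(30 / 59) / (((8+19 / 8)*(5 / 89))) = 4272 / 4897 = 0.87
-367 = -367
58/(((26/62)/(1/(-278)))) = -899/1807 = -0.50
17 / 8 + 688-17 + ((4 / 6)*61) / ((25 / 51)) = 151217 / 200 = 756.08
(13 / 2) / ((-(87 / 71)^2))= -65533 / 15138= -4.33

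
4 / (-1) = -4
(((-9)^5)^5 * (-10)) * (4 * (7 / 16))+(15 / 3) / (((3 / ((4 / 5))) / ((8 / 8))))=75379288707644521820876153 / 6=12563214784607420303479360.00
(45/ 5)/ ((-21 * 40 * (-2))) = 3/ 560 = 0.01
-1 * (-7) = 7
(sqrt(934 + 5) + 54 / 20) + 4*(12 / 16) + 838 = sqrt(939) + 8437 / 10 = 874.34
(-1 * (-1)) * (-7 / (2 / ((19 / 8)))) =-133 / 16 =-8.31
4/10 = 2/5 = 0.40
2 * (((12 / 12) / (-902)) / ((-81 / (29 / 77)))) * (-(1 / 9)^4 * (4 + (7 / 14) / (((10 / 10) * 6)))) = -203 / 31637745612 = -0.00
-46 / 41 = -1.12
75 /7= 10.71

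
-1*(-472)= 472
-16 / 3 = -5.33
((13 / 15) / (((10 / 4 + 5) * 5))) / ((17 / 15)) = 26 / 1275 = 0.02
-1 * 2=-2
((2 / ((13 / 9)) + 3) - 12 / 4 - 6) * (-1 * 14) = 840 / 13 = 64.62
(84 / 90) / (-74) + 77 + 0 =42728 / 555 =76.99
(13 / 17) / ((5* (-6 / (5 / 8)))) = -13 / 816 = -0.02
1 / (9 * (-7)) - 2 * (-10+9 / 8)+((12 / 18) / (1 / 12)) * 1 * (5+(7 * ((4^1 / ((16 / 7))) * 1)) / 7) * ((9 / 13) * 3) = 425513 / 3276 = 129.89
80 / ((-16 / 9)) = -45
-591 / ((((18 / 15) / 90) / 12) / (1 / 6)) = -88650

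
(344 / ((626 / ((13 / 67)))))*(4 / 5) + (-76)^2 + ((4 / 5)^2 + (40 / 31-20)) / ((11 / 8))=1030286254848 / 178777775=5762.94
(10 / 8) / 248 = 5 / 992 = 0.01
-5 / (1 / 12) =-60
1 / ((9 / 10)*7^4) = 10 / 21609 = 0.00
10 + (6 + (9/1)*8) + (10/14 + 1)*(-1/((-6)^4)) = 66527/756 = 88.00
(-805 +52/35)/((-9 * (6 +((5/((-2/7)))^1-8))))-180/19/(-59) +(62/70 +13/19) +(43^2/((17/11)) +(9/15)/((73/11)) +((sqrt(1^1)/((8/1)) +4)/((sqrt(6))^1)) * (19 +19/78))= 16511 * sqrt(6)/1248 +20400043844842/17090412885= 1226.06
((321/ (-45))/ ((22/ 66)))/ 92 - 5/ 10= -337/ 460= -0.73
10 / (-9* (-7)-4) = 10 / 59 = 0.17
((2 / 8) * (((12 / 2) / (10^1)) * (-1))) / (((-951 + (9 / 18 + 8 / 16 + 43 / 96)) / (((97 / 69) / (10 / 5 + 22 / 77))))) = 2037 / 20966110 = 0.00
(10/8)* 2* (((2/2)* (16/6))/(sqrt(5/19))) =13.00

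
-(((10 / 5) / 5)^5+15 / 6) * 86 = -674627 / 3125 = -215.88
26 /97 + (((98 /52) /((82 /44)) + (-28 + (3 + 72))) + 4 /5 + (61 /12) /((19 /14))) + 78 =3855353911 /29469570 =130.82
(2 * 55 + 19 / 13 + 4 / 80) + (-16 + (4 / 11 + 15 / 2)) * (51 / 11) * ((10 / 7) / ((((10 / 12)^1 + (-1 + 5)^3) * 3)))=9528965219 / 85665580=111.23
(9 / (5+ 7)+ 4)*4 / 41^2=19 / 1681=0.01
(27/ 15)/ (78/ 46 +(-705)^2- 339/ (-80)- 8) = 3312/ 914522197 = 0.00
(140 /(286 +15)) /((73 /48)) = 960 /3139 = 0.31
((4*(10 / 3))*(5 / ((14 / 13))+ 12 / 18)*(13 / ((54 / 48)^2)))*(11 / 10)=4081792 / 5103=799.88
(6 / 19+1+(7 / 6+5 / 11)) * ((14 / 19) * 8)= 206248 / 11913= 17.31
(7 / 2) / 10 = 7 / 20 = 0.35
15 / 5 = 3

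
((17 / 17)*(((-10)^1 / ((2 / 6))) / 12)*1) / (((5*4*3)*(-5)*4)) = 1 / 480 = 0.00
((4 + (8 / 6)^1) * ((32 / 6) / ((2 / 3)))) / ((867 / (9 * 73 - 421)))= 30208 / 2601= 11.61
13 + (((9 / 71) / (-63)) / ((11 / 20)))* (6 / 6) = 71051 / 5467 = 13.00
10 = 10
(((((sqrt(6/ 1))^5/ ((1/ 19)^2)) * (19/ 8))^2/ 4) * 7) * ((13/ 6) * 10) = 1733875944255/ 8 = 216734493031.88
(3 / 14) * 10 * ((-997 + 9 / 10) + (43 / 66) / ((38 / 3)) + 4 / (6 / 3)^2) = -12477909 / 5852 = -2132.25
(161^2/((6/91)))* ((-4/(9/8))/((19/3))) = -37740976/171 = -220707.46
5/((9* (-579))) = -5/5211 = -0.00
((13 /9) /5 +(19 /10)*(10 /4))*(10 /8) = 907 /144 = 6.30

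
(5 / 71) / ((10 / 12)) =6 / 71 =0.08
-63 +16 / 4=-59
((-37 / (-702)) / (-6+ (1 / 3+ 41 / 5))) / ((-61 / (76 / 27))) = -185 / 192699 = -0.00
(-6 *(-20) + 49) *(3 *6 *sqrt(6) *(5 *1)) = 15210 *sqrt(6) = 37256.74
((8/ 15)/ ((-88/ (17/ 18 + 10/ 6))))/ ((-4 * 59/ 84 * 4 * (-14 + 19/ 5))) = -329/ 2383128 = -0.00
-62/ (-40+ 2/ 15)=465/ 299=1.56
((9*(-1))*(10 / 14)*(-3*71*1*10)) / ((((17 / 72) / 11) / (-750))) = -56934900000 / 119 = -478444537.82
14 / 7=2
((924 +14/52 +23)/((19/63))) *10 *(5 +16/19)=861152985/4693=183497.33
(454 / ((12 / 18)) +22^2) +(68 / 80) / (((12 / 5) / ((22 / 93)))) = 2600467 / 2232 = 1165.08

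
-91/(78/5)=-35/6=-5.83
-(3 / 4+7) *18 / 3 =-93 / 2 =-46.50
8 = 8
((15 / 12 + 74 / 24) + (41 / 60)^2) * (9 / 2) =17281 / 800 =21.60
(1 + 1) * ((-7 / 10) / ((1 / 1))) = -7 / 5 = -1.40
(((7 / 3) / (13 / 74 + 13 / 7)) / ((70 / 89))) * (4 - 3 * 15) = -945091 / 15795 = -59.83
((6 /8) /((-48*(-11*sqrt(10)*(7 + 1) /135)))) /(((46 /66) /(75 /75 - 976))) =-78975*sqrt(10) /23552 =-10.60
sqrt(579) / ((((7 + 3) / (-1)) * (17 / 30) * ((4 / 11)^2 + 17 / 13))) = -1573 * sqrt(579) / 12835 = -2.95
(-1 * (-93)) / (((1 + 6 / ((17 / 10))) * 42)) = 0.49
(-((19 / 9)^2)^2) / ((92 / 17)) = -2215457 / 603612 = -3.67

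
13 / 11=1.18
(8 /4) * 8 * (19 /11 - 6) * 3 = -2256 /11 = -205.09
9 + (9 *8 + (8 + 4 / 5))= 449 / 5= 89.80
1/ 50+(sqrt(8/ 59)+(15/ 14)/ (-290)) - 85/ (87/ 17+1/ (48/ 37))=-281283509/ 19508300+2 *sqrt(118)/ 59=-14.05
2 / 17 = 0.12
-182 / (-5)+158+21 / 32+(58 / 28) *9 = 239343 / 1120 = 213.70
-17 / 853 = -0.02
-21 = -21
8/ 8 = 1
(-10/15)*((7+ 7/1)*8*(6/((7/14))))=-896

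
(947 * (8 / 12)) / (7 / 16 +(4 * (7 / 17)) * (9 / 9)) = 515168 / 1701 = 302.86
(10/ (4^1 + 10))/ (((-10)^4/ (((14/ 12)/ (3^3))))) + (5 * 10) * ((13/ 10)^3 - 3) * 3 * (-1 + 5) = -156103199/ 324000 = -481.80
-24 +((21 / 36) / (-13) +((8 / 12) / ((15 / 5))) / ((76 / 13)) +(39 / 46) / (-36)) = -9829207 / 409032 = -24.03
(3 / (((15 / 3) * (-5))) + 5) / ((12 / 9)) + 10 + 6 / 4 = 379 / 25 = 15.16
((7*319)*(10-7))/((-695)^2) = 6699/483025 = 0.01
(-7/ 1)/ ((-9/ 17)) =119/ 9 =13.22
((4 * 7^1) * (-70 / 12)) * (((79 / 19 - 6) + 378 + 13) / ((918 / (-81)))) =1811530 / 323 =5608.45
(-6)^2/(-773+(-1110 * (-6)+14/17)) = 612/100093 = 0.01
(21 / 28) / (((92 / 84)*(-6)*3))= -7 / 184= -0.04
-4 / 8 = -1 / 2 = -0.50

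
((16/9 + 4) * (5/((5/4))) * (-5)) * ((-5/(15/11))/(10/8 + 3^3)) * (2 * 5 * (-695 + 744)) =22422400/3051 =7349.20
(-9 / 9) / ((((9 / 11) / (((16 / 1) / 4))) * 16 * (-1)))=11 / 36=0.31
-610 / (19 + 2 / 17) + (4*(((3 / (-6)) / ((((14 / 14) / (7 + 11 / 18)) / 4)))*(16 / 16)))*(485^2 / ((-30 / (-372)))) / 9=-19733376.60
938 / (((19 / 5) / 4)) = 18760 / 19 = 987.37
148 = 148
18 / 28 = 9 / 14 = 0.64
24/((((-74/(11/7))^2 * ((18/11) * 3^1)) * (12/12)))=1331/603729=0.00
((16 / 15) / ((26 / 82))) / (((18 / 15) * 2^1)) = 164 / 117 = 1.40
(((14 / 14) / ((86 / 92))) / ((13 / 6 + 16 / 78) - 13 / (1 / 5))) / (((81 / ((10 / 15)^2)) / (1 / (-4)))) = 0.00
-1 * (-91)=91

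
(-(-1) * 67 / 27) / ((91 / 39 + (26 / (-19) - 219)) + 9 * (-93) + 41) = -1273 / 520200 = -0.00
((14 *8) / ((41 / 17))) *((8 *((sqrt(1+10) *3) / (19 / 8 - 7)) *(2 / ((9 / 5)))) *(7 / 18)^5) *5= -39.49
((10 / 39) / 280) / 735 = 0.00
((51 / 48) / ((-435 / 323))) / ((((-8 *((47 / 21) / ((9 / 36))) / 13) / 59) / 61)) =1798351919 / 3489280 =515.39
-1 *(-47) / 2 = 47 / 2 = 23.50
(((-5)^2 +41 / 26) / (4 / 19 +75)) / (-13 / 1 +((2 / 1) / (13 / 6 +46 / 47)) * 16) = -11645423 / 93145078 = -0.13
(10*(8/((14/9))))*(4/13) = 1440/91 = 15.82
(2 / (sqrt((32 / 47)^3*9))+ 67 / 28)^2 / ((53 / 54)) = 28341*sqrt(94) / 47488+ 77317917 / 10637312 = 13.05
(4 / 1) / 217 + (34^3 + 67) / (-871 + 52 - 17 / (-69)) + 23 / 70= -1463119962 / 30647995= -47.74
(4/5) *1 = 4/5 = 0.80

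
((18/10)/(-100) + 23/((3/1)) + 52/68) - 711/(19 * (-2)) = 13141529/484500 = 27.12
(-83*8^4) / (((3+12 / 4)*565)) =-169984 / 1695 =-100.29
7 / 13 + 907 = 11798 / 13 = 907.54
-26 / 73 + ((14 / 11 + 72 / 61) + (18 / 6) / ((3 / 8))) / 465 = -2533456 / 7592365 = -0.33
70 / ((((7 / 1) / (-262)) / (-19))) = 49780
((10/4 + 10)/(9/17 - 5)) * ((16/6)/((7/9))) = -1275/133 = -9.59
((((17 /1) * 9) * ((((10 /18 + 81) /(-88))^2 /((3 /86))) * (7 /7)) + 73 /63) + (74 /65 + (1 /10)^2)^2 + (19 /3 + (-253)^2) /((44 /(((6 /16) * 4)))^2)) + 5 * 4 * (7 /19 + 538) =21458950521014453 /1468647180000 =14611.37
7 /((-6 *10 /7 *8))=-49 /480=-0.10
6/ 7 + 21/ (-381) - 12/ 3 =-2843/ 889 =-3.20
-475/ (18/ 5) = -131.94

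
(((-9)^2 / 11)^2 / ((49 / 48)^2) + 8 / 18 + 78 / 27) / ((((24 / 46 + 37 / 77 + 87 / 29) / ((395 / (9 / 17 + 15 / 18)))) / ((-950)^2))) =840759870387840625 / 232330021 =3618817175.54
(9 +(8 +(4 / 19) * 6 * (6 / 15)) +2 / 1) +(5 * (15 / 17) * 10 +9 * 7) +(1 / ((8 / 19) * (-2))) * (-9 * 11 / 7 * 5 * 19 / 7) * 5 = 1603286989 / 1266160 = 1266.26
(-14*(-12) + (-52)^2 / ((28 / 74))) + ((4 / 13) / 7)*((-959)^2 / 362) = 7425.96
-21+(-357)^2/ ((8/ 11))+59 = 1402243/ 8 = 175280.38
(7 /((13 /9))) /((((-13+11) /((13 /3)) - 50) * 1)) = -63 /656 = -0.10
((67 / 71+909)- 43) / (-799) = -61553 / 56729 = -1.09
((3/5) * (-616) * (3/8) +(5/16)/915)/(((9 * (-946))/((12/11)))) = 2029099/114257880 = 0.02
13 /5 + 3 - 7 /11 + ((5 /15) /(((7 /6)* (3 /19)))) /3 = 19289 /3465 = 5.57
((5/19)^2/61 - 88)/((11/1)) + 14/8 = -6055675/968924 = -6.25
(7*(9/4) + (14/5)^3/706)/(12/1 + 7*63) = 0.03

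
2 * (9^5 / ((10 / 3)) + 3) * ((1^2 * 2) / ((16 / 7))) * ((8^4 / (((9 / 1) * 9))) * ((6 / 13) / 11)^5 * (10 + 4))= 5968134144 / 2090808005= 2.85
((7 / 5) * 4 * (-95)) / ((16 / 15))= -1995 / 4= -498.75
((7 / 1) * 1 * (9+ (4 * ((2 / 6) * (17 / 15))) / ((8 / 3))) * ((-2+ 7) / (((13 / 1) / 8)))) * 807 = 2161684 / 13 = 166283.38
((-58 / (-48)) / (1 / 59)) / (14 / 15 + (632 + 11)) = 0.11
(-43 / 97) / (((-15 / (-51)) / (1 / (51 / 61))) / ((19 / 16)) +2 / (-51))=-2.64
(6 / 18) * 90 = 30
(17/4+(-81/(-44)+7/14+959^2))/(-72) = -20233127/1584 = -12773.44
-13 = -13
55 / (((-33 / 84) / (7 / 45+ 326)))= -410956 / 9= -45661.78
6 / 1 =6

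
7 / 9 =0.78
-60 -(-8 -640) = 588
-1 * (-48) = 48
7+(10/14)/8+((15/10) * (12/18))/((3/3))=453/56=8.09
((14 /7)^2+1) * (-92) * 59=-27140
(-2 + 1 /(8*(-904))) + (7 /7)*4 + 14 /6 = 4.33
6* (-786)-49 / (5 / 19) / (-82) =-1932629 / 410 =-4713.73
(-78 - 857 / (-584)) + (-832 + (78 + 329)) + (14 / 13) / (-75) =-501.55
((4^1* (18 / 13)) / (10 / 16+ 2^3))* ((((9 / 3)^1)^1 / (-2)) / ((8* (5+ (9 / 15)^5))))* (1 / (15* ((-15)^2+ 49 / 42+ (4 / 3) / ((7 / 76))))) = -8750 / 1332027359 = -0.00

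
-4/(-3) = 4/3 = 1.33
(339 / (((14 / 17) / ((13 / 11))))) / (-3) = -24973 / 154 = -162.16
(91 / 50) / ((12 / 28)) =637 / 150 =4.25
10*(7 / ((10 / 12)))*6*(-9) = -4536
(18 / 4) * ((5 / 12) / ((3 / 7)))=4.38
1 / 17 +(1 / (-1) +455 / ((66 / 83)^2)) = 53216719 / 74052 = 718.64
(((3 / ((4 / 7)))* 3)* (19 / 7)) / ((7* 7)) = 171 / 196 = 0.87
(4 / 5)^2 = 16 / 25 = 0.64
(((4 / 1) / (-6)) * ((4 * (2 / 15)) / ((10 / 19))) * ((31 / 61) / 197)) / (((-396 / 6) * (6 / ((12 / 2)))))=2356 / 89226225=0.00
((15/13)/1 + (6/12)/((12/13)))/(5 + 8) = 529/4056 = 0.13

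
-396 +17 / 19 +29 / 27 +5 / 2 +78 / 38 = -399605 / 1026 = -389.48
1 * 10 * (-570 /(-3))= 1900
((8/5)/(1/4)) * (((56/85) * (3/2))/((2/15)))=4032/85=47.44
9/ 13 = 0.69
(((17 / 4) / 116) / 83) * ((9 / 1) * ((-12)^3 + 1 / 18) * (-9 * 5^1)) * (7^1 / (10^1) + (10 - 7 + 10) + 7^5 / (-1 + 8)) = 114909753573 / 154048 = 745934.73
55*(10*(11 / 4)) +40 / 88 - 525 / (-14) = 17055 / 11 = 1550.45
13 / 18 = 0.72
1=1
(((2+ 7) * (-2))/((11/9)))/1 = -162/11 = -14.73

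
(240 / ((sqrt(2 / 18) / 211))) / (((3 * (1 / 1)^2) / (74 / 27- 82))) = -36123200 / 9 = -4013688.89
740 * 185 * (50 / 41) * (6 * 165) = 6776550000 / 41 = 165281707.32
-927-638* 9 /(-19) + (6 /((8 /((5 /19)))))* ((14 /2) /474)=-7502437 /12008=-624.79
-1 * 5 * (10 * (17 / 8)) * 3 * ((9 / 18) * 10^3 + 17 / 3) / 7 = -644725 / 28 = -23025.89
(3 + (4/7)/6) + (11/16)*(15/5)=1733/336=5.16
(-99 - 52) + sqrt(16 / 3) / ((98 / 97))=-151 + 194 *sqrt(3) / 147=-148.71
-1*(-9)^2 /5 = -81 /5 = -16.20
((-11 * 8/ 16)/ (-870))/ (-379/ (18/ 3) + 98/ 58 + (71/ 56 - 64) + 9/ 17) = -238/ 4656205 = -0.00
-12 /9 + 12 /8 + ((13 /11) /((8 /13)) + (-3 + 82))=21407 /264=81.09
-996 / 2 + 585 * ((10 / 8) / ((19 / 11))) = -5673 / 76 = -74.64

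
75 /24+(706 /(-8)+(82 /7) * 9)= 1137 /56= 20.30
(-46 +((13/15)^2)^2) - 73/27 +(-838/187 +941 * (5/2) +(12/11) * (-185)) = 39724162439/18933750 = 2098.06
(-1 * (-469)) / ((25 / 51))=23919 / 25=956.76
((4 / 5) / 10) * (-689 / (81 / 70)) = -19292 / 405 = -47.63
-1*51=-51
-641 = -641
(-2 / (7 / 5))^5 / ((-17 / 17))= 100000 / 16807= 5.95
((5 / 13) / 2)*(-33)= -165 / 26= -6.35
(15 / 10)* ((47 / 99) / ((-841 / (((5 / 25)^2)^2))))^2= 2209 / 1805224239843750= 0.00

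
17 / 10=1.70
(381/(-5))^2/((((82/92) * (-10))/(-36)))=120193308/5125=23452.35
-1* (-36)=36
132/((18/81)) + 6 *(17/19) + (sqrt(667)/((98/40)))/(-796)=11388/19-5 *sqrt(667)/9751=599.36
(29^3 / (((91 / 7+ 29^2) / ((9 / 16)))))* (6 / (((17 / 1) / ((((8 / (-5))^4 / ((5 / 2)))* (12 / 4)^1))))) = 1011460608 / 22684375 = 44.59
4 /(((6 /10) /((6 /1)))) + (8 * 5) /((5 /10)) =120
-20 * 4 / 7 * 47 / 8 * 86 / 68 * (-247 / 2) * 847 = 302008135 / 34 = 8882592.21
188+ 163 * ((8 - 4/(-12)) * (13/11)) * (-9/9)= -46771/33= -1417.30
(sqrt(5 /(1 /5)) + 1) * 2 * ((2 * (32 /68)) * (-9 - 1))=-1920 /17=-112.94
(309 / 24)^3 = 1092727 / 512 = 2134.23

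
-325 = -325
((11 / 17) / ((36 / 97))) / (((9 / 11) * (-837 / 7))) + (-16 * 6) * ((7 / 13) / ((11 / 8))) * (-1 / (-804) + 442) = -16616.79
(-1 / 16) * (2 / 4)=-1 / 32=-0.03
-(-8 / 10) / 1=4 / 5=0.80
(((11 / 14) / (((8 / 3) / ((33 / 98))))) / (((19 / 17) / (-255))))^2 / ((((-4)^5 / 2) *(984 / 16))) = -7428698088075 / 456477336928256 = -0.02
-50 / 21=-2.38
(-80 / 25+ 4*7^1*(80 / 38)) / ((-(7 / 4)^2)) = -18.20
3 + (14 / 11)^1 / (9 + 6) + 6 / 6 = 674 / 165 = 4.08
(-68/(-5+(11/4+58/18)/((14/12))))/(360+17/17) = -2856/1805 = -1.58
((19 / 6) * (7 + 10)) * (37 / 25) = 11951 / 150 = 79.67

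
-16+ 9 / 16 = -247 / 16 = -15.44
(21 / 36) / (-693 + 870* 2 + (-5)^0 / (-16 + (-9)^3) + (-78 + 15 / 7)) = 36505 / 60774036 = 0.00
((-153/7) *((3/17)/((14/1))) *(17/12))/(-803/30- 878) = 2295/5320028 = 0.00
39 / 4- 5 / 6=107 / 12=8.92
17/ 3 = 5.67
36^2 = 1296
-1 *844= -844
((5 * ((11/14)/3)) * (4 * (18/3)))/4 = 55/7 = 7.86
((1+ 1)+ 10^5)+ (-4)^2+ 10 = 100028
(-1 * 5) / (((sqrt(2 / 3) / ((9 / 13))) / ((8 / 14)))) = -90 * sqrt(6) / 91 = -2.42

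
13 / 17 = 0.76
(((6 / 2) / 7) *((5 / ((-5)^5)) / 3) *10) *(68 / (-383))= 136 / 335125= 0.00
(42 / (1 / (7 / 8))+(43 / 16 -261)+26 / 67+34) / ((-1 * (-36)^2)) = 200651 / 1389312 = 0.14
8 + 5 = 13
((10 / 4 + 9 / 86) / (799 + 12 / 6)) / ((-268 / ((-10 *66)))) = 6160 / 769227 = 0.01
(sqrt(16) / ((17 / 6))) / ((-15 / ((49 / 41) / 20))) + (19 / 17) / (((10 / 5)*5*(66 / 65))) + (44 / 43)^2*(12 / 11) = 5302013111 / 4252884900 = 1.25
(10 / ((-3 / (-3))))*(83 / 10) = 83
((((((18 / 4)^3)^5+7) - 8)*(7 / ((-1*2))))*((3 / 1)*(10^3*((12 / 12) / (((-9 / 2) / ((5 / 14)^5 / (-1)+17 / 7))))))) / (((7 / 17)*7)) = 81442160163185393188625 / 6608781312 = 12323325030487.16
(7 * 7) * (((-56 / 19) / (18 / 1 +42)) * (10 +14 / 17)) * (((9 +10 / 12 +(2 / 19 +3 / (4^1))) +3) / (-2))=49243138 / 276165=178.31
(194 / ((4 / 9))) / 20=873 / 40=21.82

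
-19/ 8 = -2.38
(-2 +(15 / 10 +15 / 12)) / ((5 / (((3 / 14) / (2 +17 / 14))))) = 1 / 100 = 0.01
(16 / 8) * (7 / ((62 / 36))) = 252 / 31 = 8.13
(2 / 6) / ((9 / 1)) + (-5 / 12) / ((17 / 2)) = -11 / 918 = -0.01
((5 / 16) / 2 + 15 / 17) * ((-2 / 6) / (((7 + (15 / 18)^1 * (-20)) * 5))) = 113 / 15776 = 0.01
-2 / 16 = -1 / 8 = -0.12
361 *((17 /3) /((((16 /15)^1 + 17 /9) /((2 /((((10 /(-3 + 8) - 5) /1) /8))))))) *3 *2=-155040 /7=-22148.57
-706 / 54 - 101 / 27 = -454 / 27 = -16.81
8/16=1/2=0.50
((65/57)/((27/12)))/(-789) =-260/404757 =-0.00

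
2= 2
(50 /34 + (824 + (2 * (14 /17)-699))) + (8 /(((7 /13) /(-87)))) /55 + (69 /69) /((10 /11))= 1383827 /13090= 105.72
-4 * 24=-96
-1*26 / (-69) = 26 / 69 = 0.38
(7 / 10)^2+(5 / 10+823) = 82399 / 100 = 823.99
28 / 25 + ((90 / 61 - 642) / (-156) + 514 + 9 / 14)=144289581 / 277550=519.87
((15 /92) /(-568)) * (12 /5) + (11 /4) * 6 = 215547 /13064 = 16.50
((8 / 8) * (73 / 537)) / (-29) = -73 / 15573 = -0.00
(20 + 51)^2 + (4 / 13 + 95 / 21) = 1377512 / 273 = 5045.83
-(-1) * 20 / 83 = 20 / 83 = 0.24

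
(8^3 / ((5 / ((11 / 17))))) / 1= 5632 / 85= 66.26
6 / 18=1 / 3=0.33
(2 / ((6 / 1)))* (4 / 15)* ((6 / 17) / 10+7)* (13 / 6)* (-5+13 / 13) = -5.42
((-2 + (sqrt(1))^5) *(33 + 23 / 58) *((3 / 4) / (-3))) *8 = 1937 / 29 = 66.79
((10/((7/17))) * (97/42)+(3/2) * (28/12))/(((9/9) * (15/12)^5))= 8969728/459375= 19.53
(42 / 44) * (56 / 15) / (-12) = -49 / 165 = -0.30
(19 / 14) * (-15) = -285 / 14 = -20.36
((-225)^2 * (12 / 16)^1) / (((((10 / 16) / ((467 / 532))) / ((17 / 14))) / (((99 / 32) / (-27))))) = -884206125 / 119168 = -7419.83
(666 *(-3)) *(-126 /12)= 20979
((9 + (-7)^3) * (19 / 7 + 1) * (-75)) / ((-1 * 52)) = -12525 / 7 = -1789.29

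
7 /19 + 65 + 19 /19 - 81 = -278 /19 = -14.63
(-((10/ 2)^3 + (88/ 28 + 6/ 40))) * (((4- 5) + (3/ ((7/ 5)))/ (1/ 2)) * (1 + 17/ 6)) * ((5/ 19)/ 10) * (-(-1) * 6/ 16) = -9501369/ 595840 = -15.95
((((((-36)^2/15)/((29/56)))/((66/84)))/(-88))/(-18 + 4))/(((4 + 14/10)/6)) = 672/3509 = 0.19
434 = 434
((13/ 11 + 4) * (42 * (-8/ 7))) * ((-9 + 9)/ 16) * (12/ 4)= 0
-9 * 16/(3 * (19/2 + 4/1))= -32/9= -3.56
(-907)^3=-746142643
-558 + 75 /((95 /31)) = -10137 /19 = -533.53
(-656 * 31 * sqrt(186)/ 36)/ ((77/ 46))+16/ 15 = 16/ 15 - 233864 * sqrt(186)/ 693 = -4601.36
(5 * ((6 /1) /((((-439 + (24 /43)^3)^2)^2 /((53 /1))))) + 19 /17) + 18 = 19.12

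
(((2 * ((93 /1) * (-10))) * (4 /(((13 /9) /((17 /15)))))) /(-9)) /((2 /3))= 12648 /13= 972.92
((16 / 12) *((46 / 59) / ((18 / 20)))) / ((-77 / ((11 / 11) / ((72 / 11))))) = -230 / 100359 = -0.00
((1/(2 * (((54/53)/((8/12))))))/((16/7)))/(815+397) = 371/3141504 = 0.00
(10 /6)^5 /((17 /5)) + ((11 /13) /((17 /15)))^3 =11012414500 /2622908223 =4.20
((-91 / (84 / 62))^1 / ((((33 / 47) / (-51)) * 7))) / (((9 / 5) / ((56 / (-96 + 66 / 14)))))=-45079580 / 189783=-237.53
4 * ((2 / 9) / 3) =8 / 27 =0.30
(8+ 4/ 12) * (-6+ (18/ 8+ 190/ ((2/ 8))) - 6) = 75025/ 12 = 6252.08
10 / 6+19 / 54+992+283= 68959 / 54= 1277.02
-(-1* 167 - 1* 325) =492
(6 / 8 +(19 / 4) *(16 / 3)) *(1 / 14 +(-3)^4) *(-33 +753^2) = 8392544120 / 7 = 1198934874.29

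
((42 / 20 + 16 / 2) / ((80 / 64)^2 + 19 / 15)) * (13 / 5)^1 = 31512 / 3395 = 9.28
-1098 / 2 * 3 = -1647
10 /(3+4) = 10 /7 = 1.43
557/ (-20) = -557/ 20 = -27.85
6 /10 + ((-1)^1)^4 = 8 /5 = 1.60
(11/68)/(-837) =-11/56916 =-0.00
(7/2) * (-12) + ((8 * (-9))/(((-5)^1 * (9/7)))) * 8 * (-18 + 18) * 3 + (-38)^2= 1402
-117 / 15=-39 / 5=-7.80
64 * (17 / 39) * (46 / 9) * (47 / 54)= 1176128 / 9477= 124.10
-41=-41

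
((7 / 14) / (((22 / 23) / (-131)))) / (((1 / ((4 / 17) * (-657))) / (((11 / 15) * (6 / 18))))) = 219949 / 85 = 2587.64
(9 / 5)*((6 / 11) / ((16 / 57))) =1539 / 440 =3.50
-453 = -453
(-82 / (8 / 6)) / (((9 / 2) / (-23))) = 943 / 3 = 314.33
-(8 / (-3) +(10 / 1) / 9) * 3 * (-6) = -28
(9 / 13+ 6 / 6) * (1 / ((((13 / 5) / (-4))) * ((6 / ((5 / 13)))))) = -1100 / 6591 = -0.17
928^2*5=4305920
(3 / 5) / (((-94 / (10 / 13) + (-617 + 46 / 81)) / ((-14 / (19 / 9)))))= 15309 / 2841887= 0.01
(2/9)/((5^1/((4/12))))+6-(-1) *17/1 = 3107/135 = 23.01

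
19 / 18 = 1.06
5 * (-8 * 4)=-160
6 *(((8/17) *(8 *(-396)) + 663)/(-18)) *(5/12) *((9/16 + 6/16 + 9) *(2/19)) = 1243115/10336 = 120.27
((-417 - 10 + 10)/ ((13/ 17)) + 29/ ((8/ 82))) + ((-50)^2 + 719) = 154489/ 52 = 2970.94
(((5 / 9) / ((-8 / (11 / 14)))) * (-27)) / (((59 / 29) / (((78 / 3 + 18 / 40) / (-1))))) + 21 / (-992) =-15711189 / 819392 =-19.17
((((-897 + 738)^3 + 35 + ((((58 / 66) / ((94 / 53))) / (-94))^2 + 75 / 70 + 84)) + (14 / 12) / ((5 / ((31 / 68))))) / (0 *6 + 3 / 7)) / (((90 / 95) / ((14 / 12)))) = -27044956631379382807223 / 2341548890429760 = -11550028.59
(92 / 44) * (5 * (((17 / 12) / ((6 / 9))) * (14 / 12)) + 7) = 21413 / 528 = 40.55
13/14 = 0.93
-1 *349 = -349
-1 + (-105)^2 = 11024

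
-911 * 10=-9110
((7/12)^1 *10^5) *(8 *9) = 4200000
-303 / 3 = -101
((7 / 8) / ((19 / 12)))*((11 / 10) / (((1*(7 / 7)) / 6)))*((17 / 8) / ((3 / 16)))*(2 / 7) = 1122 / 95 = 11.81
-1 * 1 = -1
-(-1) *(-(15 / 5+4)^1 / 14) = -1 / 2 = -0.50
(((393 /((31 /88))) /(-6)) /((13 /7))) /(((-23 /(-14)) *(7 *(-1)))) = 80696 /9269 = 8.71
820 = 820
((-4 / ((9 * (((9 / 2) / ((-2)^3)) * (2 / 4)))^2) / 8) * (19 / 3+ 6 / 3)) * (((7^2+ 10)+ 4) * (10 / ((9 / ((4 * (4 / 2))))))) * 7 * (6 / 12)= -25088000 / 19683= -1274.60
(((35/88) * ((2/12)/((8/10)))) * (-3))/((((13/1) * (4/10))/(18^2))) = -15.49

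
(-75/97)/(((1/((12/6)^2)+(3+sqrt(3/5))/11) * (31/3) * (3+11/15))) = -4269375/109328506+74250 * sqrt(15)/54664253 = -0.03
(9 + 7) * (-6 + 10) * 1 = 64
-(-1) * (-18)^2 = 324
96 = 96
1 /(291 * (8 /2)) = 1 /1164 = 0.00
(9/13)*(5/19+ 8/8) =216/247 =0.87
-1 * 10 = -10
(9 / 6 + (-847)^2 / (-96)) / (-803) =717265 / 77088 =9.30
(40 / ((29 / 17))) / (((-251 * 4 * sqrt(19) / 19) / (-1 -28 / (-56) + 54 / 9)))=-935 * sqrt(19) / 7279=-0.56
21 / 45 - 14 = -203 / 15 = -13.53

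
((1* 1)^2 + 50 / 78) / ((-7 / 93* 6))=-992 / 273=-3.63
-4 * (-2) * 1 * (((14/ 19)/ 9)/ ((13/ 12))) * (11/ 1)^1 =4928/ 741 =6.65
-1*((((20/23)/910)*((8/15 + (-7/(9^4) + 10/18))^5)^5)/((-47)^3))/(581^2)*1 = 3786017824727417842443193713422057326881250017241638397437193065479816712998316585177618019871193276544307953664/16928637260545168755923730013337842244789421767162708225328888855112230420864370169730948048749053129759267866611480712890625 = 0.00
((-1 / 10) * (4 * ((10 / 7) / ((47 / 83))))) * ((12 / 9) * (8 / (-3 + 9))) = -5312 / 2961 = -1.79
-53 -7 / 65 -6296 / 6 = -214976 / 195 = -1102.44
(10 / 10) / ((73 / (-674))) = -674 / 73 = -9.23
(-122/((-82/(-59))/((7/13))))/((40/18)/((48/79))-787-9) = 2720844/45610409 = 0.06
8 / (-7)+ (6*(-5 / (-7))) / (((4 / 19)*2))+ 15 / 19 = 5227 / 532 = 9.83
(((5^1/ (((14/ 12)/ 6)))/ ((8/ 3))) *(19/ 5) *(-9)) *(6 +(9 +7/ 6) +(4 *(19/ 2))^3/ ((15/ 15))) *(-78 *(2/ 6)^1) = 941269329/ 2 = 470634664.50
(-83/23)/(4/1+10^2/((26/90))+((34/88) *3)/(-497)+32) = -23595572/2498709903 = -0.01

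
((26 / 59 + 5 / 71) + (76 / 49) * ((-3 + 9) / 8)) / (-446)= -171841 / 45773203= -0.00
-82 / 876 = -41 / 438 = -0.09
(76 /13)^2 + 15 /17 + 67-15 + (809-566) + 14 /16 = 7606207 /22984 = 330.93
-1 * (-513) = 513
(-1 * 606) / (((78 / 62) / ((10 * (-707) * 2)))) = 88544680 / 13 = 6811129.23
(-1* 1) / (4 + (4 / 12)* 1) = -3 / 13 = -0.23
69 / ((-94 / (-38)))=1311 / 47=27.89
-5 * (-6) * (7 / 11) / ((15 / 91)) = 1274 / 11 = 115.82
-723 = -723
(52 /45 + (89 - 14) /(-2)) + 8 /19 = -61429 /1710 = -35.92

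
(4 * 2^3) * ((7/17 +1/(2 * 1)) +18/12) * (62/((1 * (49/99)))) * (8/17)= 64424448/14161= 4549.43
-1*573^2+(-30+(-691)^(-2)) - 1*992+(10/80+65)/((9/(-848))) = -1441698969176/4297329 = -335487.22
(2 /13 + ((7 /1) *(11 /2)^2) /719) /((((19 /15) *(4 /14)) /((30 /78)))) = 8800575 /18469672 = 0.48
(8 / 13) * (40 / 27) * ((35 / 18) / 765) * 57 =21280 / 161109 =0.13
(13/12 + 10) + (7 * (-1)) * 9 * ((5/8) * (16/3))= -2387/12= -198.92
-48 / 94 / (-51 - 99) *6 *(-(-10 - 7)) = 408 / 1175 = 0.35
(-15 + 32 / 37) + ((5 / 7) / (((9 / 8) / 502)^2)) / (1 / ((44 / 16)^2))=22564141619 / 20979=1075558.49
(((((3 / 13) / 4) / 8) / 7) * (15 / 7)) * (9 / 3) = 135 / 20384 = 0.01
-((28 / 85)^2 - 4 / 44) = -1399 / 79475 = -0.02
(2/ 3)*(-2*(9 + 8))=-68/ 3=-22.67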